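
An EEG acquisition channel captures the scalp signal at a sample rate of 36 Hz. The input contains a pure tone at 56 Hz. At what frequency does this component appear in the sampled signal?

16 Hz

56 Hz mod fs = 20 Hz.
20 Hz > fs/2 = 18 Hz, folds to fs − 20 Hz = 16 Hz.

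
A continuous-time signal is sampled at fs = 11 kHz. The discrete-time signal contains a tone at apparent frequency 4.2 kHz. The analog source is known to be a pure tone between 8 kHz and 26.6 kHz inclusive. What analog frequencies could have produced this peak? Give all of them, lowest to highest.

15.2 kHz, 17.8 kHz, 26.2 kHz

Frequencies that alias to 4.2 kHz are k·fs ± 4.2 kHz for integer k ≥ 0.
k=0: 4.2 kHz.
k=1: 6.8 kHz, 15.2 kHz.
k=2: 17.8 kHz, 26.2 kHz.
k=3: 28.8 kHz, 37.2 kHz.
Within [8 kHz, 26.6 kHz]: 15.2 kHz, 17.8 kHz, 26.2 kHz.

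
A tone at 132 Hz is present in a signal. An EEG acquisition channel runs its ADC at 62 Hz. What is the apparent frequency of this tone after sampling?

8 Hz

132 Hz mod fs = 8 Hz.
8 Hz ≤ fs/2 = 31 Hz, appears at 8 Hz.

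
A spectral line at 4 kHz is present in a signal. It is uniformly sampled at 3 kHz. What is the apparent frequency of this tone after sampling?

4 kHz mod fs = 1 kHz.
1 kHz ≤ fs/2 = 1.5 kHz, appears at 1 kHz.

1 kHz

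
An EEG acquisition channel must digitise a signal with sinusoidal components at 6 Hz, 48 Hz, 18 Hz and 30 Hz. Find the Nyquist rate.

Highest-frequency component: 48 Hz.
Nyquist rate = 2 × 48 Hz = 96 Hz.

96 Hz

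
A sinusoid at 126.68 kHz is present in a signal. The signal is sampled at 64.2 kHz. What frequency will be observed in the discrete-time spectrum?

1.72 kHz

126.68 kHz mod fs = 62.48 kHz.
62.48 kHz > fs/2 = 32.1 kHz, folds to fs − 62.48 kHz = 1.72 kHz.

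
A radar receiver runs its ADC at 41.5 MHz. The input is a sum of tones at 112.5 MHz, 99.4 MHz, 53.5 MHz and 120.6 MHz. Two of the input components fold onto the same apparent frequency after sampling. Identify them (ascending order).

53.5 MHz, 112.5 MHz

fs/2 = 20.75 MHz.
112.5 MHz mod fs = 29.5 MHz.
29.5 MHz > fs/2 = 20.75 MHz, folds to fs − 29.5 MHz = 12 MHz.
99.4 MHz mod fs = 16.4 MHz.
16.4 MHz ≤ fs/2 = 20.75 MHz, appears at 16.4 MHz.
53.5 MHz mod fs = 12 MHz.
12 MHz ≤ fs/2 = 20.75 MHz, appears at 12 MHz.
120.6 MHz mod fs = 37.6 MHz.
37.6 MHz > fs/2 = 20.75 MHz, folds to fs − 37.6 MHz = 3.9 MHz.
53.5 MHz and 112.5 MHz both map to 12 MHz.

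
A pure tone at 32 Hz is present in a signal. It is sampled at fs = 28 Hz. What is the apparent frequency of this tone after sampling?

4 Hz

32 Hz mod fs = 4 Hz.
4 Hz ≤ fs/2 = 14 Hz, appears at 4 Hz.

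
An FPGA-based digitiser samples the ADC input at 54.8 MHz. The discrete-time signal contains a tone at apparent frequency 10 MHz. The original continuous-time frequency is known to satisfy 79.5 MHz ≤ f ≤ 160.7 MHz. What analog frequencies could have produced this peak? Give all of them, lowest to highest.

Frequencies that alias to 10 MHz are k·fs ± 10 MHz for integer k ≥ 0.
k=0: 10 MHz.
k=1: 44.8 MHz, 64.8 MHz.
k=2: 99.6 MHz, 119.6 MHz.
k=3: 154.4 MHz, 174.4 MHz.
k=4: 209.2 MHz, 229.2 MHz.
Within [79.5 MHz, 160.7 MHz]: 99.6 MHz, 119.6 MHz, 154.4 MHz.

99.6 MHz, 119.6 MHz, 154.4 MHz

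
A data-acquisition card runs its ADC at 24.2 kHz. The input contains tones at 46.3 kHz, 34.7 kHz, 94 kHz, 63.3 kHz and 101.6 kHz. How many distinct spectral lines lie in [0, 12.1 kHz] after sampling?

5

fs/2 = 12.1 kHz.
46.3 kHz mod fs = 22.1 kHz.
22.1 kHz > fs/2 = 12.1 kHz, folds to fs − 22.1 kHz = 2.1 kHz.
34.7 kHz mod fs = 10.5 kHz.
10.5 kHz ≤ fs/2 = 12.1 kHz, appears at 10.5 kHz.
94 kHz mod fs = 21.4 kHz.
21.4 kHz > fs/2 = 12.1 kHz, folds to fs − 21.4 kHz = 2.8 kHz.
63.3 kHz mod fs = 14.9 kHz.
14.9 kHz > fs/2 = 12.1 kHz, folds to fs − 14.9 kHz = 9.3 kHz.
101.6 kHz mod fs = 4.8 kHz.
4.8 kHz ≤ fs/2 = 12.1 kHz, appears at 4.8 kHz.
Distinct values: {2.1 kHz, 2.8 kHz, 4.8 kHz, 9.3 kHz, 10.5 kHz} → 5.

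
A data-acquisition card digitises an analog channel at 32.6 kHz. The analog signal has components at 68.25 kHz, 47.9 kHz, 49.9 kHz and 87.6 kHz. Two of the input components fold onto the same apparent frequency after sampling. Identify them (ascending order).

fs/2 = 16.3 kHz.
68.25 kHz mod fs = 3.05 kHz.
3.05 kHz ≤ fs/2 = 16.3 kHz, appears at 3.05 kHz.
47.9 kHz mod fs = 15.3 kHz.
15.3 kHz ≤ fs/2 = 16.3 kHz, appears at 15.3 kHz.
49.9 kHz mod fs = 17.3 kHz.
17.3 kHz > fs/2 = 16.3 kHz, folds to fs − 17.3 kHz = 15.3 kHz.
87.6 kHz mod fs = 22.4 kHz.
22.4 kHz > fs/2 = 16.3 kHz, folds to fs − 22.4 kHz = 10.2 kHz.
47.9 kHz and 49.9 kHz both map to 15.3 kHz.

47.9 kHz, 49.9 kHz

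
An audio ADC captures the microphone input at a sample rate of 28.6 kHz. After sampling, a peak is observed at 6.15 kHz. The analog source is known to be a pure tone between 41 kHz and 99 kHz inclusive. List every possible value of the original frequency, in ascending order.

51.05 kHz, 63.35 kHz, 79.65 kHz, 91.95 kHz

Frequencies that alias to 6.15 kHz are k·fs ± 6.15 kHz for integer k ≥ 0.
k=0: 6.15 kHz.
k=1: 22.45 kHz, 34.75 kHz.
k=2: 51.05 kHz, 63.35 kHz.
k=3: 79.65 kHz, 91.95 kHz.
k=4: 108.25 kHz, 120.55 kHz.
Within [41 kHz, 99 kHz]: 51.05 kHz, 63.35 kHz, 79.65 kHz, 91.95 kHz.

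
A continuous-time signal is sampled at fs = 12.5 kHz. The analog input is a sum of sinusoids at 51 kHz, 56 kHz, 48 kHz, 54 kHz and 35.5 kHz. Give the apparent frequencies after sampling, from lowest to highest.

fs/2 = 6.25 kHz.
51 kHz mod fs = 1 kHz.
1 kHz ≤ fs/2 = 6.25 kHz, appears at 1 kHz.
56 kHz mod fs = 6 kHz.
6 kHz ≤ fs/2 = 6.25 kHz, appears at 6 kHz.
48 kHz mod fs = 10.5 kHz.
10.5 kHz > fs/2 = 6.25 kHz, folds to fs − 10.5 kHz = 2 kHz.
54 kHz mod fs = 4 kHz.
4 kHz ≤ fs/2 = 6.25 kHz, appears at 4 kHz.
35.5 kHz mod fs = 10.5 kHz.
10.5 kHz > fs/2 = 6.25 kHz, folds to fs − 10.5 kHz = 2 kHz.
Distinct values: {1 kHz, 2 kHz, 4 kHz, 6 kHz}.

1 kHz, 2 kHz, 4 kHz, 6 kHz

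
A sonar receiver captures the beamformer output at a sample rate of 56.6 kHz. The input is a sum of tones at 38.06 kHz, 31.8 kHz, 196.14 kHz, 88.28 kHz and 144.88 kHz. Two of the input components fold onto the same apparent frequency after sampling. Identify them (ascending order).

fs/2 = 28.3 kHz.
38.06 kHz > fs/2 = 28.3 kHz, folds to fs − 38.06 kHz = 18.54 kHz.
31.8 kHz > fs/2 = 28.3 kHz, folds to fs − 31.8 kHz = 24.8 kHz.
196.14 kHz mod fs = 26.34 kHz.
26.34 kHz ≤ fs/2 = 28.3 kHz, appears at 26.34 kHz.
88.28 kHz mod fs = 31.68 kHz.
31.68 kHz > fs/2 = 28.3 kHz, folds to fs − 31.68 kHz = 24.92 kHz.
144.88 kHz mod fs = 31.68 kHz.
31.68 kHz > fs/2 = 28.3 kHz, folds to fs − 31.68 kHz = 24.92 kHz.
88.28 kHz and 144.88 kHz both map to 24.92 kHz.

88.28 kHz, 144.88 kHz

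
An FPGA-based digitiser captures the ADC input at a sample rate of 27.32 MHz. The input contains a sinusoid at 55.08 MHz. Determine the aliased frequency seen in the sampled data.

55.08 MHz mod fs = 0.44 MHz.
0.44 MHz ≤ fs/2 = 13.66 MHz, appears at 0.44 MHz.

0.44 MHz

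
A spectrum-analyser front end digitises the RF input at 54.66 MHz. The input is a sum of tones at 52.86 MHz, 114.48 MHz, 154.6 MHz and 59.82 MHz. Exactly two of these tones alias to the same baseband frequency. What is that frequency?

5.16 MHz

fs/2 = 27.33 MHz.
52.86 MHz > fs/2 = 27.33 MHz, folds to fs − 52.86 MHz = 1.8 MHz.
114.48 MHz mod fs = 5.16 MHz.
5.16 MHz ≤ fs/2 = 27.33 MHz, appears at 5.16 MHz.
154.6 MHz mod fs = 45.28 MHz.
45.28 MHz > fs/2 = 27.33 MHz, folds to fs − 45.28 MHz = 9.38 MHz.
59.82 MHz mod fs = 5.16 MHz.
5.16 MHz ≤ fs/2 = 27.33 MHz, appears at 5.16 MHz.
59.82 MHz and 114.48 MHz both map to 5.16 MHz.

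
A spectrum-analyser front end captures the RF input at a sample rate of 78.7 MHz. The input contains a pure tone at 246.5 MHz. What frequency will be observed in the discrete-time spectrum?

246.5 MHz mod fs = 10.4 MHz.
10.4 MHz ≤ fs/2 = 39.35 MHz, appears at 10.4 MHz.

10.4 MHz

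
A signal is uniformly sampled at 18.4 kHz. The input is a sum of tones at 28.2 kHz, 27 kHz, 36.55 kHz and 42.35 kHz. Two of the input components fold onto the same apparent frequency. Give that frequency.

fs/2 = 9.2 kHz.
28.2 kHz mod fs = 9.8 kHz.
9.8 kHz > fs/2 = 9.2 kHz, folds to fs − 9.8 kHz = 8.6 kHz.
27 kHz mod fs = 8.6 kHz.
8.6 kHz ≤ fs/2 = 9.2 kHz, appears at 8.6 kHz.
36.55 kHz mod fs = 18.15 kHz.
18.15 kHz > fs/2 = 9.2 kHz, folds to fs − 18.15 kHz = 0.25 kHz.
42.35 kHz mod fs = 5.55 kHz.
5.55 kHz ≤ fs/2 = 9.2 kHz, appears at 5.55 kHz.
27 kHz and 28.2 kHz both map to 8.6 kHz.

8.6 kHz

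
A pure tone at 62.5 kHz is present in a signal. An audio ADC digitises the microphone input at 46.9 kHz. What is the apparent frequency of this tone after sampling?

15.6 kHz

62.5 kHz mod fs = 15.6 kHz.
15.6 kHz ≤ fs/2 = 23.45 kHz, appears at 15.6 kHz.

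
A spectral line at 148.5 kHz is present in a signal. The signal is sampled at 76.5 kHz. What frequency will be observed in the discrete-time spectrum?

4.5 kHz

148.5 kHz mod fs = 72 kHz.
72 kHz > fs/2 = 38.25 kHz, folds to fs − 72 kHz = 4.5 kHz.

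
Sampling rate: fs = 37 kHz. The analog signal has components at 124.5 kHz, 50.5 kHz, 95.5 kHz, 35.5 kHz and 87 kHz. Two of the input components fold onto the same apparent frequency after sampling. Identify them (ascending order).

50.5 kHz, 124.5 kHz

fs/2 = 18.5 kHz.
124.5 kHz mod fs = 13.5 kHz.
13.5 kHz ≤ fs/2 = 18.5 kHz, appears at 13.5 kHz.
50.5 kHz mod fs = 13.5 kHz.
13.5 kHz ≤ fs/2 = 18.5 kHz, appears at 13.5 kHz.
95.5 kHz mod fs = 21.5 kHz.
21.5 kHz > fs/2 = 18.5 kHz, folds to fs − 21.5 kHz = 15.5 kHz.
35.5 kHz > fs/2 = 18.5 kHz, folds to fs − 35.5 kHz = 1.5 kHz.
87 kHz mod fs = 13 kHz.
13 kHz ≤ fs/2 = 18.5 kHz, appears at 13 kHz.
50.5 kHz and 124.5 kHz both map to 13.5 kHz.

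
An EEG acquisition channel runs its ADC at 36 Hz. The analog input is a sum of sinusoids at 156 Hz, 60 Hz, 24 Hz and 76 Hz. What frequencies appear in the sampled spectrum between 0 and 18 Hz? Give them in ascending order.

fs/2 = 18 Hz.
156 Hz mod fs = 12 Hz.
12 Hz ≤ fs/2 = 18 Hz, appears at 12 Hz.
60 Hz mod fs = 24 Hz.
24 Hz > fs/2 = 18 Hz, folds to fs − 24 Hz = 12 Hz.
24 Hz > fs/2 = 18 Hz, folds to fs − 24 Hz = 12 Hz.
76 Hz mod fs = 4 Hz.
4 Hz ≤ fs/2 = 18 Hz, appears at 4 Hz.
Distinct values: {4 Hz, 12 Hz}.

4 Hz, 12 Hz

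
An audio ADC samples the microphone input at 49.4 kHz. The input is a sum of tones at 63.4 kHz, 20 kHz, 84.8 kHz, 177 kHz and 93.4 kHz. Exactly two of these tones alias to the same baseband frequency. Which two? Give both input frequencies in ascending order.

63.4 kHz, 84.8 kHz

fs/2 = 24.7 kHz.
63.4 kHz mod fs = 14 kHz.
14 kHz ≤ fs/2 = 24.7 kHz, appears at 14 kHz.
20 kHz ≤ fs/2 = 24.7 kHz, passes unchanged.
84.8 kHz mod fs = 35.4 kHz.
35.4 kHz > fs/2 = 24.7 kHz, folds to fs − 35.4 kHz = 14 kHz.
177 kHz mod fs = 28.8 kHz.
28.8 kHz > fs/2 = 24.7 kHz, folds to fs − 28.8 kHz = 20.6 kHz.
93.4 kHz mod fs = 44 kHz.
44 kHz > fs/2 = 24.7 kHz, folds to fs − 44 kHz = 5.4 kHz.
63.4 kHz and 84.8 kHz both map to 14 kHz.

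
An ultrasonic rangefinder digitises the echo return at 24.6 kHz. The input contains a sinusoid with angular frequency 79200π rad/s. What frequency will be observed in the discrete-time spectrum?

ω = 79200π rad/s → f = ω/(2π) = 39600 Hz = 39.6 kHz.
39.6 kHz mod fs = 15 kHz.
15 kHz > fs/2 = 12.3 kHz, folds to fs − 15 kHz = 9.6 kHz.

9.6 kHz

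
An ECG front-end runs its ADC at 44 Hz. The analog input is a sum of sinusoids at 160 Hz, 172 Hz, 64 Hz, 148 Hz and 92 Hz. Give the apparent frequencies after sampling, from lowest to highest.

4 Hz, 16 Hz, 20 Hz

fs/2 = 22 Hz.
160 Hz mod fs = 28 Hz.
28 Hz > fs/2 = 22 Hz, folds to fs − 28 Hz = 16 Hz.
172 Hz mod fs = 40 Hz.
40 Hz > fs/2 = 22 Hz, folds to fs − 40 Hz = 4 Hz.
64 Hz mod fs = 20 Hz.
20 Hz ≤ fs/2 = 22 Hz, appears at 20 Hz.
148 Hz mod fs = 16 Hz.
16 Hz ≤ fs/2 = 22 Hz, appears at 16 Hz.
92 Hz mod fs = 4 Hz.
4 Hz ≤ fs/2 = 22 Hz, appears at 4 Hz.
Distinct values: {4 Hz, 16 Hz, 20 Hz}.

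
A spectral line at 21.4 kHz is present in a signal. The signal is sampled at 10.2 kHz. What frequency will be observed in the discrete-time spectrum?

1 kHz

21.4 kHz mod fs = 1 kHz.
1 kHz ≤ fs/2 = 5.1 kHz, appears at 1 kHz.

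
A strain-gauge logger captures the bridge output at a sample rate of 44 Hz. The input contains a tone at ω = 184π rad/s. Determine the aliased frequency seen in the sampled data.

ω = 184π rad/s → f = ω/(2π) = 92 Hz.
92 Hz mod fs = 4 Hz.
4 Hz ≤ fs/2 = 22 Hz, appears at 4 Hz.

4 Hz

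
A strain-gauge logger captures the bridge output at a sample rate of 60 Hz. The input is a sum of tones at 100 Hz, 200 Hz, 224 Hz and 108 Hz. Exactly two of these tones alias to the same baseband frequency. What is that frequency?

20 Hz

fs/2 = 30 Hz.
100 Hz mod fs = 40 Hz.
40 Hz > fs/2 = 30 Hz, folds to fs − 40 Hz = 20 Hz.
200 Hz mod fs = 20 Hz.
20 Hz ≤ fs/2 = 30 Hz, appears at 20 Hz.
224 Hz mod fs = 44 Hz.
44 Hz > fs/2 = 30 Hz, folds to fs − 44 Hz = 16 Hz.
108 Hz mod fs = 48 Hz.
48 Hz > fs/2 = 30 Hz, folds to fs − 48 Hz = 12 Hz.
100 Hz and 200 Hz both map to 20 Hz.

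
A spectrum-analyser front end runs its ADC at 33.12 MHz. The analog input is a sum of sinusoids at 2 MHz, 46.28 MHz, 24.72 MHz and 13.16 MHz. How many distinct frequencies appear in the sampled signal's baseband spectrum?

fs/2 = 16.56 MHz.
2 MHz ≤ fs/2 = 16.56 MHz, passes unchanged.
46.28 MHz mod fs = 13.16 MHz.
13.16 MHz ≤ fs/2 = 16.56 MHz, appears at 13.16 MHz.
24.72 MHz > fs/2 = 16.56 MHz, folds to fs − 24.72 MHz = 8.4 MHz.
13.16 MHz ≤ fs/2 = 16.56 MHz, passes unchanged.
Distinct values: {2 MHz, 8.4 MHz, 13.16 MHz} → 3.

3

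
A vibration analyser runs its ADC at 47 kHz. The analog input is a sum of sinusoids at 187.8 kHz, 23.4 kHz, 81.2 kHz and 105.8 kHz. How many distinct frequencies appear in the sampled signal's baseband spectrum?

fs/2 = 23.5 kHz.
187.8 kHz mod fs = 46.8 kHz.
46.8 kHz > fs/2 = 23.5 kHz, folds to fs − 46.8 kHz = 0.2 kHz.
23.4 kHz ≤ fs/2 = 23.5 kHz, passes unchanged.
81.2 kHz mod fs = 34.2 kHz.
34.2 kHz > fs/2 = 23.5 kHz, folds to fs − 34.2 kHz = 12.8 kHz.
105.8 kHz mod fs = 11.8 kHz.
11.8 kHz ≤ fs/2 = 23.5 kHz, appears at 11.8 kHz.
Distinct values: {0.2 kHz, 11.8 kHz, 12.8 kHz, 23.4 kHz} → 4.

4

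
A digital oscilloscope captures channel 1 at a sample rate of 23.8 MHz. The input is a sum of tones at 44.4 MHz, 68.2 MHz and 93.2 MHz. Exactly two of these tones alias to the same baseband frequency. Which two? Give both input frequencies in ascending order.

44.4 MHz, 68.2 MHz

fs/2 = 11.9 MHz.
44.4 MHz mod fs = 20.6 MHz.
20.6 MHz > fs/2 = 11.9 MHz, folds to fs − 20.6 MHz = 3.2 MHz.
68.2 MHz mod fs = 20.6 MHz.
20.6 MHz > fs/2 = 11.9 MHz, folds to fs − 20.6 MHz = 3.2 MHz.
93.2 MHz mod fs = 21.8 MHz.
21.8 MHz > fs/2 = 11.9 MHz, folds to fs − 21.8 MHz = 2 MHz.
44.4 MHz and 68.2 MHz both map to 3.2 MHz.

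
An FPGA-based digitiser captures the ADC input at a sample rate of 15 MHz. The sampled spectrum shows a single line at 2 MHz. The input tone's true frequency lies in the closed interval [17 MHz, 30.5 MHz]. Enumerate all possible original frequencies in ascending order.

17 MHz, 28 MHz

Frequencies that alias to 2 MHz are k·fs ± 2 MHz for integer k ≥ 0.
k=0: 2 MHz.
k=1: 13 MHz, 17 MHz.
k=2: 28 MHz, 32 MHz.
k=3: 43 MHz, 47 MHz.
Within [17 MHz, 30.5 MHz]: 17 MHz, 28 MHz.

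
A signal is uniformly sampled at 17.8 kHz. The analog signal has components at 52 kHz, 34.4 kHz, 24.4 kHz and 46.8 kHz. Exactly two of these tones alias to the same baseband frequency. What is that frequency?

fs/2 = 8.9 kHz.
52 kHz mod fs = 16.4 kHz.
16.4 kHz > fs/2 = 8.9 kHz, folds to fs − 16.4 kHz = 1.4 kHz.
34.4 kHz mod fs = 16.6 kHz.
16.6 kHz > fs/2 = 8.9 kHz, folds to fs − 16.6 kHz = 1.2 kHz.
24.4 kHz mod fs = 6.6 kHz.
6.6 kHz ≤ fs/2 = 8.9 kHz, appears at 6.6 kHz.
46.8 kHz mod fs = 11.2 kHz.
11.2 kHz > fs/2 = 8.9 kHz, folds to fs − 11.2 kHz = 6.6 kHz.
24.4 kHz and 46.8 kHz both map to 6.6 kHz.

6.6 kHz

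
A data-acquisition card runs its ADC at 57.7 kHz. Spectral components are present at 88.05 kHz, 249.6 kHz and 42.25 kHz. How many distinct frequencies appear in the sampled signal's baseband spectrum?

3

fs/2 = 28.85 kHz.
88.05 kHz mod fs = 30.35 kHz.
30.35 kHz > fs/2 = 28.85 kHz, folds to fs − 30.35 kHz = 27.35 kHz.
249.6 kHz mod fs = 18.8 kHz.
18.8 kHz ≤ fs/2 = 28.85 kHz, appears at 18.8 kHz.
42.25 kHz > fs/2 = 28.85 kHz, folds to fs − 42.25 kHz = 15.45 kHz.
Distinct values: {15.45 kHz, 18.8 kHz, 27.35 kHz} → 3.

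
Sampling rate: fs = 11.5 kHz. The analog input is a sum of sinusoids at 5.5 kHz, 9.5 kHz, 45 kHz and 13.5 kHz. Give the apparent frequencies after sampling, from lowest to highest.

fs/2 = 5.75 kHz.
5.5 kHz ≤ fs/2 = 5.75 kHz, passes unchanged.
9.5 kHz > fs/2 = 5.75 kHz, folds to fs − 9.5 kHz = 2 kHz.
45 kHz mod fs = 10.5 kHz.
10.5 kHz > fs/2 = 5.75 kHz, folds to fs − 10.5 kHz = 1 kHz.
13.5 kHz mod fs = 2 kHz.
2 kHz ≤ fs/2 = 5.75 kHz, appears at 2 kHz.
Distinct values: {1 kHz, 2 kHz, 5.5 kHz}.

1 kHz, 2 kHz, 5.5 kHz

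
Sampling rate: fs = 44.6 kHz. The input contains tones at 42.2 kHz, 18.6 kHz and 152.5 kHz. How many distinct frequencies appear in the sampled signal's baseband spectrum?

fs/2 = 22.3 kHz.
42.2 kHz > fs/2 = 22.3 kHz, folds to fs − 42.2 kHz = 2.4 kHz.
18.6 kHz ≤ fs/2 = 22.3 kHz, passes unchanged.
152.5 kHz mod fs = 18.7 kHz.
18.7 kHz ≤ fs/2 = 22.3 kHz, appears at 18.7 kHz.
Distinct values: {2.4 kHz, 18.6 kHz, 18.7 kHz} → 3.

3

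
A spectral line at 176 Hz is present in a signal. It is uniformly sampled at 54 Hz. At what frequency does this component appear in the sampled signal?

14 Hz

176 Hz mod fs = 14 Hz.
14 Hz ≤ fs/2 = 27 Hz, appears at 14 Hz.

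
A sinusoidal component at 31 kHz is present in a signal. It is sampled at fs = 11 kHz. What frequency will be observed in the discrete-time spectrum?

31 kHz mod fs = 9 kHz.
9 kHz > fs/2 = 5.5 kHz, folds to fs − 9 kHz = 2 kHz.

2 kHz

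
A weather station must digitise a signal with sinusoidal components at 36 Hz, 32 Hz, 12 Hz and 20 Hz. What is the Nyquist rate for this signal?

72 Hz

Highest-frequency component: 36 Hz.
Nyquist rate = 2 × 36 Hz = 72 Hz.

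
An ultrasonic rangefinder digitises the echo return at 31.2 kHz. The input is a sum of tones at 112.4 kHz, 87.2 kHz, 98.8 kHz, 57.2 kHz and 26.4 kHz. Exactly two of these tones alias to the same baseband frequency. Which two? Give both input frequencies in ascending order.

fs/2 = 15.6 kHz.
112.4 kHz mod fs = 18.8 kHz.
18.8 kHz > fs/2 = 15.6 kHz, folds to fs − 18.8 kHz = 12.4 kHz.
87.2 kHz mod fs = 24.8 kHz.
24.8 kHz > fs/2 = 15.6 kHz, folds to fs − 24.8 kHz = 6.4 kHz.
98.8 kHz mod fs = 5.2 kHz.
5.2 kHz ≤ fs/2 = 15.6 kHz, appears at 5.2 kHz.
57.2 kHz mod fs = 26 kHz.
26 kHz > fs/2 = 15.6 kHz, folds to fs − 26 kHz = 5.2 kHz.
26.4 kHz > fs/2 = 15.6 kHz, folds to fs − 26.4 kHz = 4.8 kHz.
57.2 kHz and 98.8 kHz both map to 5.2 kHz.

57.2 kHz, 98.8 kHz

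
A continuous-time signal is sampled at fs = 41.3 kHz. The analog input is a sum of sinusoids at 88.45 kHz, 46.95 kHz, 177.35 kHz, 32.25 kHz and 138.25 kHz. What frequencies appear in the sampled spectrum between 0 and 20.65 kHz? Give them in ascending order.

fs/2 = 20.65 kHz.
88.45 kHz mod fs = 5.85 kHz.
5.85 kHz ≤ fs/2 = 20.65 kHz, appears at 5.85 kHz.
46.95 kHz mod fs = 5.65 kHz.
5.65 kHz ≤ fs/2 = 20.65 kHz, appears at 5.65 kHz.
177.35 kHz mod fs = 12.15 kHz.
12.15 kHz ≤ fs/2 = 20.65 kHz, appears at 12.15 kHz.
32.25 kHz > fs/2 = 20.65 kHz, folds to fs − 32.25 kHz = 9.05 kHz.
138.25 kHz mod fs = 14.35 kHz.
14.35 kHz ≤ fs/2 = 20.65 kHz, appears at 14.35 kHz.
Distinct values: {5.65 kHz, 5.85 kHz, 9.05 kHz, 12.15 kHz, 14.35 kHz}.

5.65 kHz, 5.85 kHz, 9.05 kHz, 12.15 kHz, 14.35 kHz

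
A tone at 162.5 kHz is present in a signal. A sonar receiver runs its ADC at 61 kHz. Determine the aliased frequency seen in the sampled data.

20.5 kHz

162.5 kHz mod fs = 40.5 kHz.
40.5 kHz > fs/2 = 30.5 kHz, folds to fs − 40.5 kHz = 20.5 kHz.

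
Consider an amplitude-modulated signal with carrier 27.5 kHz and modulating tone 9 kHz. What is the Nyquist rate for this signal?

AM sidebands sit at fc ± fm = 18.5 kHz and 36.5 kHz.
Highest-frequency component: 36.5 kHz.
Nyquist rate = 2 × 36.5 kHz = 73 kHz.

73 kHz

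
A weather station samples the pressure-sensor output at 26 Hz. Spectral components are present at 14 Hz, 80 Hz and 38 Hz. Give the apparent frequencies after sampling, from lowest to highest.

fs/2 = 13 Hz.
14 Hz > fs/2 = 13 Hz, folds to fs − 14 Hz = 12 Hz.
80 Hz mod fs = 2 Hz.
2 Hz ≤ fs/2 = 13 Hz, appears at 2 Hz.
38 Hz mod fs = 12 Hz.
12 Hz ≤ fs/2 = 13 Hz, appears at 12 Hz.
Distinct values: {2 Hz, 12 Hz}.

2 Hz, 12 Hz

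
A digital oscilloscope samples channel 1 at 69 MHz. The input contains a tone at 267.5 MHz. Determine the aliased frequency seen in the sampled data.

267.5 MHz mod fs = 60.5 MHz.
60.5 MHz > fs/2 = 34.5 MHz, folds to fs − 60.5 MHz = 8.5 MHz.

8.5 MHz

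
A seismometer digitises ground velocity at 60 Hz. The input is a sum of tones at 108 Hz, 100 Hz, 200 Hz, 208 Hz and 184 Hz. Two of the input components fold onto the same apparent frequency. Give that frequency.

20 Hz

fs/2 = 30 Hz.
108 Hz mod fs = 48 Hz.
48 Hz > fs/2 = 30 Hz, folds to fs − 48 Hz = 12 Hz.
100 Hz mod fs = 40 Hz.
40 Hz > fs/2 = 30 Hz, folds to fs − 40 Hz = 20 Hz.
200 Hz mod fs = 20 Hz.
20 Hz ≤ fs/2 = 30 Hz, appears at 20 Hz.
208 Hz mod fs = 28 Hz.
28 Hz ≤ fs/2 = 30 Hz, appears at 28 Hz.
184 Hz mod fs = 4 Hz.
4 Hz ≤ fs/2 = 30 Hz, appears at 4 Hz.
100 Hz and 200 Hz both map to 20 Hz.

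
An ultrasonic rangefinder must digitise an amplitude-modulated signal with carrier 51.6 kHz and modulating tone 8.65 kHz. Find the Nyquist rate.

120.5 kHz

AM sidebands sit at fc ± fm = 42.95 kHz and 60.25 kHz.
Highest-frequency component: 60.25 kHz.
Nyquist rate = 2 × 60.25 kHz = 120.5 kHz.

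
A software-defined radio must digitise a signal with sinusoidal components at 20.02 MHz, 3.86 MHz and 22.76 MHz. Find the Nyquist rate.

Highest-frequency component: 22.76 MHz.
Nyquist rate = 2 × 22.76 MHz = 45.52 MHz.

45.52 MHz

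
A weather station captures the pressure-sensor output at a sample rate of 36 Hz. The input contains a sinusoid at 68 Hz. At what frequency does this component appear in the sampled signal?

4 Hz

68 Hz mod fs = 32 Hz.
32 Hz > fs/2 = 18 Hz, folds to fs − 32 Hz = 4 Hz.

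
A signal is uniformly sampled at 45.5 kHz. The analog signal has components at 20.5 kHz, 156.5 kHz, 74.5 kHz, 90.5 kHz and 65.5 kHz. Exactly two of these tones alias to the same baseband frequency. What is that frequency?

fs/2 = 22.75 kHz.
20.5 kHz ≤ fs/2 = 22.75 kHz, passes unchanged.
156.5 kHz mod fs = 20 kHz.
20 kHz ≤ fs/2 = 22.75 kHz, appears at 20 kHz.
74.5 kHz mod fs = 29 kHz.
29 kHz > fs/2 = 22.75 kHz, folds to fs − 29 kHz = 16.5 kHz.
90.5 kHz mod fs = 45 kHz.
45 kHz > fs/2 = 22.75 kHz, folds to fs − 45 kHz = 0.5 kHz.
65.5 kHz mod fs = 20 kHz.
20 kHz ≤ fs/2 = 22.75 kHz, appears at 20 kHz.
65.5 kHz and 156.5 kHz both map to 20 kHz.

20 kHz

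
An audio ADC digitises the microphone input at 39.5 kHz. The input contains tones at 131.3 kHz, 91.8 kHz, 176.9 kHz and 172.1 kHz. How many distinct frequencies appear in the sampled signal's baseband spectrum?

3

fs/2 = 19.75 kHz.
131.3 kHz mod fs = 12.8 kHz.
12.8 kHz ≤ fs/2 = 19.75 kHz, appears at 12.8 kHz.
91.8 kHz mod fs = 12.8 kHz.
12.8 kHz ≤ fs/2 = 19.75 kHz, appears at 12.8 kHz.
176.9 kHz mod fs = 18.9 kHz.
18.9 kHz ≤ fs/2 = 19.75 kHz, appears at 18.9 kHz.
172.1 kHz mod fs = 14.1 kHz.
14.1 kHz ≤ fs/2 = 19.75 kHz, appears at 14.1 kHz.
Distinct values: {12.8 kHz, 14.1 kHz, 18.9 kHz} → 3.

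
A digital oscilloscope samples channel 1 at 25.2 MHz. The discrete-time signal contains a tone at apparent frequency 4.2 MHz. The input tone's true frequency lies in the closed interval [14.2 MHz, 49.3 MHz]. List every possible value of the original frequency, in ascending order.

21 MHz, 29.4 MHz, 46.2 MHz

Frequencies that alias to 4.2 MHz are k·fs ± 4.2 MHz for integer k ≥ 0.
k=0: 4.2 MHz.
k=1: 21 MHz, 29.4 MHz.
k=2: 46.2 MHz, 54.6 MHz.
k=3: 71.4 MHz, 79.8 MHz.
Within [14.2 MHz, 49.3 MHz]: 21 MHz, 29.4 MHz, 46.2 MHz.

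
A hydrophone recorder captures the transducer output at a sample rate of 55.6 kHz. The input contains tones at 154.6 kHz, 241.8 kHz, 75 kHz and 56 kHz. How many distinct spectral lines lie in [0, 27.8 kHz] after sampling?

fs/2 = 27.8 kHz.
154.6 kHz mod fs = 43.4 kHz.
43.4 kHz > fs/2 = 27.8 kHz, folds to fs − 43.4 kHz = 12.2 kHz.
241.8 kHz mod fs = 19.4 kHz.
19.4 kHz ≤ fs/2 = 27.8 kHz, appears at 19.4 kHz.
75 kHz mod fs = 19.4 kHz.
19.4 kHz ≤ fs/2 = 27.8 kHz, appears at 19.4 kHz.
56 kHz mod fs = 0.4 kHz.
0.4 kHz ≤ fs/2 = 27.8 kHz, appears at 0.4 kHz.
Distinct values: {0.4 kHz, 12.2 kHz, 19.4 kHz} → 3.

3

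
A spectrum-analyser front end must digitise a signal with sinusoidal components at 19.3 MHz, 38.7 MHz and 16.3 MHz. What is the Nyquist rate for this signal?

Highest-frequency component: 38.7 MHz.
Nyquist rate = 2 × 38.7 MHz = 77.4 MHz.

77.4 MHz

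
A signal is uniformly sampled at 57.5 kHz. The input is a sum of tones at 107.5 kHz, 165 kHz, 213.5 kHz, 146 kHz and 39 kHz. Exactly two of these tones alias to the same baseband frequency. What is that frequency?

fs/2 = 28.75 kHz.
107.5 kHz mod fs = 50 kHz.
50 kHz > fs/2 = 28.75 kHz, folds to fs − 50 kHz = 7.5 kHz.
165 kHz mod fs = 50 kHz.
50 kHz > fs/2 = 28.75 kHz, folds to fs − 50 kHz = 7.5 kHz.
213.5 kHz mod fs = 41 kHz.
41 kHz > fs/2 = 28.75 kHz, folds to fs − 41 kHz = 16.5 kHz.
146 kHz mod fs = 31 kHz.
31 kHz > fs/2 = 28.75 kHz, folds to fs − 31 kHz = 26.5 kHz.
39 kHz > fs/2 = 28.75 kHz, folds to fs − 39 kHz = 18.5 kHz.
107.5 kHz and 165 kHz both map to 7.5 kHz.

7.5 kHz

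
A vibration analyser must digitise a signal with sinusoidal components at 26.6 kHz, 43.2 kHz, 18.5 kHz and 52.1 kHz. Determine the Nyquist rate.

Highest-frequency component: 52.1 kHz.
Nyquist rate = 2 × 52.1 kHz = 104.2 kHz.

104.2 kHz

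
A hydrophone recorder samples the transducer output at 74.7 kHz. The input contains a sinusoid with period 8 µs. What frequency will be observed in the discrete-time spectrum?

24.4 kHz

T = 8 µs → f = 1/T = 125 kHz.
125 kHz mod fs = 50.3 kHz.
50.3 kHz > fs/2 = 37.35 kHz, folds to fs − 50.3 kHz = 24.4 kHz.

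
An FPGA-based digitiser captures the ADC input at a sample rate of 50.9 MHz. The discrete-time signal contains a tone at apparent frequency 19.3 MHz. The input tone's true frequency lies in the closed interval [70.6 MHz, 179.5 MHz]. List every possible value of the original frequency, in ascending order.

82.5 MHz, 121.1 MHz, 133.4 MHz, 172 MHz

Frequencies that alias to 19.3 MHz are k·fs ± 19.3 MHz for integer k ≥ 0.
k=0: 19.3 MHz.
k=1: 31.6 MHz, 70.2 MHz.
k=2: 82.5 MHz, 121.1 MHz.
k=3: 133.4 MHz, 172 MHz.
k=4: 184.3 MHz, 222.9 MHz.
Within [70.6 MHz, 179.5 MHz]: 82.5 MHz, 121.1 MHz, 133.4 MHz, 172 MHz.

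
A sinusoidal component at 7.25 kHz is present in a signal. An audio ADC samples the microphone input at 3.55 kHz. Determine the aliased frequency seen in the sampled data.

0.15 kHz

7.25 kHz mod fs = 0.15 kHz.
0.15 kHz ≤ fs/2 = 1.775 kHz, appears at 0.15 kHz.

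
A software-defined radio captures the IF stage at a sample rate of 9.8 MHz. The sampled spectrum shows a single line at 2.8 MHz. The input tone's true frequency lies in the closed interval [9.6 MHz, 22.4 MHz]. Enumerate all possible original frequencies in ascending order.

12.6 MHz, 16.8 MHz, 22.4 MHz

Frequencies that alias to 2.8 MHz are k·fs ± 2.8 MHz for integer k ≥ 0.
k=0: 2.8 MHz.
k=1: 7 MHz, 12.6 MHz.
k=2: 16.8 MHz, 22.4 MHz.
k=3: 26.6 MHz, 32.2 MHz.
Within [9.6 MHz, 22.4 MHz]: 12.6 MHz, 16.8 MHz, 22.4 MHz.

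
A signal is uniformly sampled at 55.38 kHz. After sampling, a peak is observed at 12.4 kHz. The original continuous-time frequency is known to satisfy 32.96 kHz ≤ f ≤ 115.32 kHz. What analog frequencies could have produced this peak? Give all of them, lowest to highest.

42.98 kHz, 67.78 kHz, 98.36 kHz

Frequencies that alias to 12.4 kHz are k·fs ± 12.4 kHz for integer k ≥ 0.
k=0: 12.4 kHz.
k=1: 42.98 kHz, 67.78 kHz.
k=2: 98.36 kHz, 123.16 kHz.
k=3: 153.74 kHz, 178.54 kHz.
Within [32.96 kHz, 115.32 kHz]: 42.98 kHz, 67.78 kHz, 98.36 kHz.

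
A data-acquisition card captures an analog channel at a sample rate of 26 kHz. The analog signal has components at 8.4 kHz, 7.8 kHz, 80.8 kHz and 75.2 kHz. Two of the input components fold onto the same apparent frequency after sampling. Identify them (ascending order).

75.2 kHz, 80.8 kHz

fs/2 = 13 kHz.
8.4 kHz ≤ fs/2 = 13 kHz, passes unchanged.
7.8 kHz ≤ fs/2 = 13 kHz, passes unchanged.
80.8 kHz mod fs = 2.8 kHz.
2.8 kHz ≤ fs/2 = 13 kHz, appears at 2.8 kHz.
75.2 kHz mod fs = 23.2 kHz.
23.2 kHz > fs/2 = 13 kHz, folds to fs − 23.2 kHz = 2.8 kHz.
75.2 kHz and 80.8 kHz both map to 2.8 kHz.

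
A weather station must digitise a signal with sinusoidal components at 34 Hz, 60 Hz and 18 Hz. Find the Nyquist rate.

120 Hz

Highest-frequency component: 60 Hz.
Nyquist rate = 2 × 60 Hz = 120 Hz.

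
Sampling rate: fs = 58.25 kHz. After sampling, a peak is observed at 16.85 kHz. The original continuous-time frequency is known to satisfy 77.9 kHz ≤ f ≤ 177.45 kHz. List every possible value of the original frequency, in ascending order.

Frequencies that alias to 16.85 kHz are k·fs ± 16.85 kHz for integer k ≥ 0.
k=0: 16.85 kHz.
k=1: 41.4 kHz, 75.1 kHz.
k=2: 99.65 kHz, 133.35 kHz.
k=3: 157.9 kHz, 191.6 kHz.
k=4: 216.15 kHz, 249.85 kHz.
Within [77.9 kHz, 177.45 kHz]: 99.65 kHz, 133.35 kHz, 157.9 kHz.

99.65 kHz, 133.35 kHz, 157.9 kHz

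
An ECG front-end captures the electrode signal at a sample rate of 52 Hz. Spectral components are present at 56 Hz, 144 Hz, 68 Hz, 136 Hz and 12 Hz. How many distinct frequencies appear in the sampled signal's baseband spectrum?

4

fs/2 = 26 Hz.
56 Hz mod fs = 4 Hz.
4 Hz ≤ fs/2 = 26 Hz, appears at 4 Hz.
144 Hz mod fs = 40 Hz.
40 Hz > fs/2 = 26 Hz, folds to fs − 40 Hz = 12 Hz.
68 Hz mod fs = 16 Hz.
16 Hz ≤ fs/2 = 26 Hz, appears at 16 Hz.
136 Hz mod fs = 32 Hz.
32 Hz > fs/2 = 26 Hz, folds to fs − 32 Hz = 20 Hz.
12 Hz ≤ fs/2 = 26 Hz, passes unchanged.
Distinct values: {4 Hz, 12 Hz, 16 Hz, 20 Hz} → 4.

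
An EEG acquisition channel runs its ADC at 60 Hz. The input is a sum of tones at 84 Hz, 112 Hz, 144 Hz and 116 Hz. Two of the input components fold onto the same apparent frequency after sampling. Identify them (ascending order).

fs/2 = 30 Hz.
84 Hz mod fs = 24 Hz.
24 Hz ≤ fs/2 = 30 Hz, appears at 24 Hz.
112 Hz mod fs = 52 Hz.
52 Hz > fs/2 = 30 Hz, folds to fs − 52 Hz = 8 Hz.
144 Hz mod fs = 24 Hz.
24 Hz ≤ fs/2 = 30 Hz, appears at 24 Hz.
116 Hz mod fs = 56 Hz.
56 Hz > fs/2 = 30 Hz, folds to fs − 56 Hz = 4 Hz.
84 Hz and 144 Hz both map to 24 Hz.

84 Hz, 144 Hz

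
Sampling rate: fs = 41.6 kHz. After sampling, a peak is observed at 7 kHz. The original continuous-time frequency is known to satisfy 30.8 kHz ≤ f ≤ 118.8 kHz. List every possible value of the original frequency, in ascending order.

Frequencies that alias to 7 kHz are k·fs ± 7 kHz for integer k ≥ 0.
k=0: 7 kHz.
k=1: 34.6 kHz, 48.6 kHz.
k=2: 76.2 kHz, 90.2 kHz.
k=3: 117.8 kHz, 131.8 kHz.
k=4: 159.4 kHz, 173.4 kHz.
Within [30.8 kHz, 118.8 kHz]: 34.6 kHz, 48.6 kHz, 76.2 kHz, 90.2 kHz, 117.8 kHz.

34.6 kHz, 48.6 kHz, 76.2 kHz, 90.2 kHz, 117.8 kHz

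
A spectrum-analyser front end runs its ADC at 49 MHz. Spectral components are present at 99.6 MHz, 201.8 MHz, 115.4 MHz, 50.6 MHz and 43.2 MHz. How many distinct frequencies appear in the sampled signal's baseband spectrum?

3

fs/2 = 24.5 MHz.
99.6 MHz mod fs = 1.6 MHz.
1.6 MHz ≤ fs/2 = 24.5 MHz, appears at 1.6 MHz.
201.8 MHz mod fs = 5.8 MHz.
5.8 MHz ≤ fs/2 = 24.5 MHz, appears at 5.8 MHz.
115.4 MHz mod fs = 17.4 MHz.
17.4 MHz ≤ fs/2 = 24.5 MHz, appears at 17.4 MHz.
50.6 MHz mod fs = 1.6 MHz.
1.6 MHz ≤ fs/2 = 24.5 MHz, appears at 1.6 MHz.
43.2 MHz > fs/2 = 24.5 MHz, folds to fs − 43.2 MHz = 5.8 MHz.
Distinct values: {1.6 MHz, 5.8 MHz, 17.4 MHz} → 3.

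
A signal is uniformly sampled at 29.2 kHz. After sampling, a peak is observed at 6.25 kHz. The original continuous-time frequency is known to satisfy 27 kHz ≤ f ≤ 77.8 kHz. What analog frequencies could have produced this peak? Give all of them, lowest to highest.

Frequencies that alias to 6.25 kHz are k·fs ± 6.25 kHz for integer k ≥ 0.
k=0: 6.25 kHz.
k=1: 22.95 kHz, 35.45 kHz.
k=2: 52.15 kHz, 64.65 kHz.
k=3: 81.35 kHz, 93.85 kHz.
Within [27 kHz, 77.8 kHz]: 35.45 kHz, 52.15 kHz, 64.65 kHz.

35.45 kHz, 52.15 kHz, 64.65 kHz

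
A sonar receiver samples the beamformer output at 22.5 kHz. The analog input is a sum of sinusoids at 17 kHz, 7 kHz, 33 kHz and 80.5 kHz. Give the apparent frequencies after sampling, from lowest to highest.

5.5 kHz, 7 kHz, 9.5 kHz, 10.5 kHz

fs/2 = 11.25 kHz.
17 kHz > fs/2 = 11.25 kHz, folds to fs − 17 kHz = 5.5 kHz.
7 kHz ≤ fs/2 = 11.25 kHz, passes unchanged.
33 kHz mod fs = 10.5 kHz.
10.5 kHz ≤ fs/2 = 11.25 kHz, appears at 10.5 kHz.
80.5 kHz mod fs = 13 kHz.
13 kHz > fs/2 = 11.25 kHz, folds to fs − 13 kHz = 9.5 kHz.
Distinct values: {5.5 kHz, 7 kHz, 9.5 kHz, 10.5 kHz}.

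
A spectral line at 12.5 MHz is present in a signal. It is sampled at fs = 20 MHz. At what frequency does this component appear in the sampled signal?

12.5 MHz > fs/2 = 10 MHz, folds to fs − 12.5 MHz = 7.5 MHz.

7.5 MHz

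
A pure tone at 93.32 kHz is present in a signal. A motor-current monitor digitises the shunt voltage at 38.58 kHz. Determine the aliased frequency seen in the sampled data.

16.16 kHz

93.32 kHz mod fs = 16.16 kHz.
16.16 kHz ≤ fs/2 = 19.29 kHz, appears at 16.16 kHz.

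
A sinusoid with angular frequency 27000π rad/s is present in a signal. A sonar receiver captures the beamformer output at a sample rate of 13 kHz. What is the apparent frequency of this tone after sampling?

ω = 27000π rad/s → f = ω/(2π) = 13500 Hz = 13.5 kHz.
13.5 kHz mod fs = 0.5 kHz.
0.5 kHz ≤ fs/2 = 6.5 kHz, appears at 0.5 kHz.

0.5 kHz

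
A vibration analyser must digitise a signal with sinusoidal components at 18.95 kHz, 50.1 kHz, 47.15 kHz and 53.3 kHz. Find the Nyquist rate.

106.6 kHz

Highest-frequency component: 53.3 kHz.
Nyquist rate = 2 × 53.3 kHz = 106.6 kHz.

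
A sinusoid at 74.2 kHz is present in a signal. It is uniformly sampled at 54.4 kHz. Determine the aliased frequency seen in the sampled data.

19.8 kHz

74.2 kHz mod fs = 19.8 kHz.
19.8 kHz ≤ fs/2 = 27.2 kHz, appears at 19.8 kHz.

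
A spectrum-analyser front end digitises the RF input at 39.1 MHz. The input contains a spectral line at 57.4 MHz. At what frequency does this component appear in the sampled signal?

57.4 MHz mod fs = 18.3 MHz.
18.3 MHz ≤ fs/2 = 19.55 MHz, appears at 18.3 MHz.

18.3 MHz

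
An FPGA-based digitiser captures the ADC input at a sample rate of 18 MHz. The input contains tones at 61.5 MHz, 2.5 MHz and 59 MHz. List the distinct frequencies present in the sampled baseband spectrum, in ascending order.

fs/2 = 9 MHz.
61.5 MHz mod fs = 7.5 MHz.
7.5 MHz ≤ fs/2 = 9 MHz, appears at 7.5 MHz.
2.5 MHz ≤ fs/2 = 9 MHz, passes unchanged.
59 MHz mod fs = 5 MHz.
5 MHz ≤ fs/2 = 9 MHz, appears at 5 MHz.
Distinct values: {2.5 MHz, 5 MHz, 7.5 MHz}.

2.5 MHz, 5 MHz, 7.5 MHz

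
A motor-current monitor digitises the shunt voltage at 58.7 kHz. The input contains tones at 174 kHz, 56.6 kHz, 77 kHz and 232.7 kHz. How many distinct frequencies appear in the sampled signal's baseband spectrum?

fs/2 = 29.35 kHz.
174 kHz mod fs = 56.6 kHz.
56.6 kHz > fs/2 = 29.35 kHz, folds to fs − 56.6 kHz = 2.1 kHz.
56.6 kHz > fs/2 = 29.35 kHz, folds to fs − 56.6 kHz = 2.1 kHz.
77 kHz mod fs = 18.3 kHz.
18.3 kHz ≤ fs/2 = 29.35 kHz, appears at 18.3 kHz.
232.7 kHz mod fs = 56.6 kHz.
56.6 kHz > fs/2 = 29.35 kHz, folds to fs − 56.6 kHz = 2.1 kHz.
Distinct values: {2.1 kHz, 18.3 kHz} → 2.

2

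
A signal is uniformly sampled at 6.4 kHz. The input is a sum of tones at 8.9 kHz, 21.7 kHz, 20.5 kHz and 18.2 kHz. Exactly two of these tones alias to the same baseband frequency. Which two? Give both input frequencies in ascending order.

fs/2 = 3.2 kHz.
8.9 kHz mod fs = 2.5 kHz.
2.5 kHz ≤ fs/2 = 3.2 kHz, appears at 2.5 kHz.
21.7 kHz mod fs = 2.5 kHz.
2.5 kHz ≤ fs/2 = 3.2 kHz, appears at 2.5 kHz.
20.5 kHz mod fs = 1.3 kHz.
1.3 kHz ≤ fs/2 = 3.2 kHz, appears at 1.3 kHz.
18.2 kHz mod fs = 5.4 kHz.
5.4 kHz > fs/2 = 3.2 kHz, folds to fs − 5.4 kHz = 1 kHz.
8.9 kHz and 21.7 kHz both map to 2.5 kHz.

8.9 kHz, 21.7 kHz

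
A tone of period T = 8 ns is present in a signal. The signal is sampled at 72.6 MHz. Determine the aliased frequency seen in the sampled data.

20.2 MHz

T = 8 ns → f = 1/T = 125 MHz.
125 MHz mod fs = 52.4 MHz.
52.4 MHz > fs/2 = 36.3 MHz, folds to fs − 52.4 MHz = 20.2 MHz.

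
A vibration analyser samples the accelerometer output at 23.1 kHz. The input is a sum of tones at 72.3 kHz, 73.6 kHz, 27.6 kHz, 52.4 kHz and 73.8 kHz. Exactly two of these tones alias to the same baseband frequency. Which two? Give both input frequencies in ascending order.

fs/2 = 11.55 kHz.
72.3 kHz mod fs = 3 kHz.
3 kHz ≤ fs/2 = 11.55 kHz, appears at 3 kHz.
73.6 kHz mod fs = 4.3 kHz.
4.3 kHz ≤ fs/2 = 11.55 kHz, appears at 4.3 kHz.
27.6 kHz mod fs = 4.5 kHz.
4.5 kHz ≤ fs/2 = 11.55 kHz, appears at 4.5 kHz.
52.4 kHz mod fs = 6.2 kHz.
6.2 kHz ≤ fs/2 = 11.55 kHz, appears at 6.2 kHz.
73.8 kHz mod fs = 4.5 kHz.
4.5 kHz ≤ fs/2 = 11.55 kHz, appears at 4.5 kHz.
27.6 kHz and 73.8 kHz both map to 4.5 kHz.

27.6 kHz, 73.8 kHz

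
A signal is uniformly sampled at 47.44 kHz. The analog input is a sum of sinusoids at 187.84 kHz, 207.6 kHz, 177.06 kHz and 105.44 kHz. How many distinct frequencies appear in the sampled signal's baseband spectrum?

4

fs/2 = 23.72 kHz.
187.84 kHz mod fs = 45.52 kHz.
45.52 kHz > fs/2 = 23.72 kHz, folds to fs − 45.52 kHz = 1.92 kHz.
207.6 kHz mod fs = 17.84 kHz.
17.84 kHz ≤ fs/2 = 23.72 kHz, appears at 17.84 kHz.
177.06 kHz mod fs = 34.74 kHz.
34.74 kHz > fs/2 = 23.72 kHz, folds to fs − 34.74 kHz = 12.7 kHz.
105.44 kHz mod fs = 10.56 kHz.
10.56 kHz ≤ fs/2 = 23.72 kHz, appears at 10.56 kHz.
Distinct values: {1.92 kHz, 10.56 kHz, 12.7 kHz, 17.84 kHz} → 4.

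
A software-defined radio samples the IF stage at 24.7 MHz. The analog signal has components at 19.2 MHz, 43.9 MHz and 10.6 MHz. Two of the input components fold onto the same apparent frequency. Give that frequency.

5.5 MHz

fs/2 = 12.35 MHz.
19.2 MHz > fs/2 = 12.35 MHz, folds to fs − 19.2 MHz = 5.5 MHz.
43.9 MHz mod fs = 19.2 MHz.
19.2 MHz > fs/2 = 12.35 MHz, folds to fs − 19.2 MHz = 5.5 MHz.
10.6 MHz ≤ fs/2 = 12.35 MHz, passes unchanged.
19.2 MHz and 43.9 MHz both map to 5.5 MHz.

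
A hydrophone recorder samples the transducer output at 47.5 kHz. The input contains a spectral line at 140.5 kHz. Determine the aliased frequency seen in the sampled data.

2 kHz

140.5 kHz mod fs = 45.5 kHz.
45.5 kHz > fs/2 = 23.75 kHz, folds to fs − 45.5 kHz = 2 kHz.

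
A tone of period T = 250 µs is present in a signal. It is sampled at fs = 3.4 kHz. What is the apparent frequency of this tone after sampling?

T = 250 µs → f = 1/T = 4 kHz.
4 kHz mod fs = 0.6 kHz.
0.6 kHz ≤ fs/2 = 1.7 kHz, appears at 0.6 kHz.

0.6 kHz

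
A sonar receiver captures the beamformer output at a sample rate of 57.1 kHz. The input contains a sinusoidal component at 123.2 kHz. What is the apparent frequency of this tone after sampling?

9 kHz

123.2 kHz mod fs = 9 kHz.
9 kHz ≤ fs/2 = 28.55 kHz, appears at 9 kHz.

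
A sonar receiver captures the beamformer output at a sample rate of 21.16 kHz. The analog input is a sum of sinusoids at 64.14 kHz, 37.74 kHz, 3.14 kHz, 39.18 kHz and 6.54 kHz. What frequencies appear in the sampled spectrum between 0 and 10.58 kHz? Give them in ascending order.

fs/2 = 10.58 kHz.
64.14 kHz mod fs = 0.66 kHz.
0.66 kHz ≤ fs/2 = 10.58 kHz, appears at 0.66 kHz.
37.74 kHz mod fs = 16.58 kHz.
16.58 kHz > fs/2 = 10.58 kHz, folds to fs − 16.58 kHz = 4.58 kHz.
3.14 kHz ≤ fs/2 = 10.58 kHz, passes unchanged.
39.18 kHz mod fs = 18.02 kHz.
18.02 kHz > fs/2 = 10.58 kHz, folds to fs − 18.02 kHz = 3.14 kHz.
6.54 kHz ≤ fs/2 = 10.58 kHz, passes unchanged.
Distinct values: {0.66 kHz, 3.14 kHz, 4.58 kHz, 6.54 kHz}.

0.66 kHz, 3.14 kHz, 4.58 kHz, 6.54 kHz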